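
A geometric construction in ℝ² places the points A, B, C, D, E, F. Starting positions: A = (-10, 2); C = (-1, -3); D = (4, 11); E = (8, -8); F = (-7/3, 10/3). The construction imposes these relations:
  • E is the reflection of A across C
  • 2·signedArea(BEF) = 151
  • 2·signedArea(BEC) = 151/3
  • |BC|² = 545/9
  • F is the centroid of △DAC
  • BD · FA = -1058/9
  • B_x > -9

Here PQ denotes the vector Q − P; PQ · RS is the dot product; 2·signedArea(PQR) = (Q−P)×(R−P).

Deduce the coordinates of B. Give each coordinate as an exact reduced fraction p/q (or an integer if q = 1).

B = (-26/3, -13/3)

1. B_x = -26/3  [2·signedArea(BEF) = 151 ∩ 2·signedArea(BEC) = 151/3]
2. B_y = -13/3  [2·signedArea(BEF) = 151 ∩ 2·signedArea(BEC) = 151/3]
   → B = (-26/3, -13/3)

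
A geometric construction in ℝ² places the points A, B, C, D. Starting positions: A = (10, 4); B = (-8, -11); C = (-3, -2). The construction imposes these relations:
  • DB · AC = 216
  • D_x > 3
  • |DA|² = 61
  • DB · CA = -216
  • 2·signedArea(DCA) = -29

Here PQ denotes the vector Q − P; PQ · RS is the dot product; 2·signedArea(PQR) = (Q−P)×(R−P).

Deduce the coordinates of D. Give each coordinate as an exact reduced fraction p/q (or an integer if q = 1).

D = (4, -1)

1. D_x = 4  [DB · CA = -216 ∩ 2·signedArea(DCA) = -29]
2. D_y = -1  [DB · CA = -216 ∩ 2·signedArea(DCA) = -29]
   → D = (4, -1)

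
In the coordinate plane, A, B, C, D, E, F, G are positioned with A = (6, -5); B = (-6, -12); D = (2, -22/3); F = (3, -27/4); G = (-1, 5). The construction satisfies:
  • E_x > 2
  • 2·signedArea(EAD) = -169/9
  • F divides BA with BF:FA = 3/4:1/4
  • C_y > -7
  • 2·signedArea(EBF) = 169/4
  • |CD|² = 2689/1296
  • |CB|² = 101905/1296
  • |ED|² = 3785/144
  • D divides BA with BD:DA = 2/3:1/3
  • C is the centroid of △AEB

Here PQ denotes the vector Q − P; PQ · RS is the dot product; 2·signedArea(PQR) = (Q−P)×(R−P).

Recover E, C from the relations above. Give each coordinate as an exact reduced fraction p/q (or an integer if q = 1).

1. E_x = 8/3  [line 7/3·x + -4·y + -137/9 = 0 ∩ |ED|² = 3785/144]
2. E_y = -9/4  [line 7/3·x + -4·y + -137/9 = 0 ∩ |ED|² = 3785/144]
   → E = (8/3, -9/4)
3. C_x = 8/9  [C is the centroid of △AEB]
4. C_y = -77/12  [C is the centroid of △AEB]
   → C = (8/9, -77/12)

C = (8/9, -77/12)
E = (8/3, -9/4)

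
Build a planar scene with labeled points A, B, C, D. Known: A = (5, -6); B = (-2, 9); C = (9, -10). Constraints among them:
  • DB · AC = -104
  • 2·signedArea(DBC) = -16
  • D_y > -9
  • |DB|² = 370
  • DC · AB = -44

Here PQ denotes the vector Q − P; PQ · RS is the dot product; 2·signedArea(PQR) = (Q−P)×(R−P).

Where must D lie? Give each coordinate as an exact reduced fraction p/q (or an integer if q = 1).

D = (7, -8)

1. D_x = 7  [DB · AC = -104 ∩ 2·signedArea(DBC) = -16]
2. D_y = -8  [DB · AC = -104 ∩ 2·signedArea(DBC) = -16]
   → D = (7, -8)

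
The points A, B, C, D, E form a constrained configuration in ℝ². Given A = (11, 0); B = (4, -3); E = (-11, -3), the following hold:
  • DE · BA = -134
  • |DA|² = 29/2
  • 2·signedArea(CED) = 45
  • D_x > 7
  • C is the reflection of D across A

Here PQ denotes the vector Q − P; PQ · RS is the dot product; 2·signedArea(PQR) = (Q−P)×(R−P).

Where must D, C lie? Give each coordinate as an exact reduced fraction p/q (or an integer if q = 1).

C = (29/2, 3/2)
D = (15/2, -3/2)

1. D_x = 15/2  [line -7·x + -3·y + 48 = 0 ∩ |DA|² = 29/2]
2. D_y = -3/2  [line -7·x + -3·y + 48 = 0 ∩ |DA|² = 29/2]
   → D = (15/2, -3/2)
3. C_x = 29/2  [C is the reflection of D across A]
4. C_y = 3/2  [C is the reflection of D across A]
   → C = (29/2, 3/2)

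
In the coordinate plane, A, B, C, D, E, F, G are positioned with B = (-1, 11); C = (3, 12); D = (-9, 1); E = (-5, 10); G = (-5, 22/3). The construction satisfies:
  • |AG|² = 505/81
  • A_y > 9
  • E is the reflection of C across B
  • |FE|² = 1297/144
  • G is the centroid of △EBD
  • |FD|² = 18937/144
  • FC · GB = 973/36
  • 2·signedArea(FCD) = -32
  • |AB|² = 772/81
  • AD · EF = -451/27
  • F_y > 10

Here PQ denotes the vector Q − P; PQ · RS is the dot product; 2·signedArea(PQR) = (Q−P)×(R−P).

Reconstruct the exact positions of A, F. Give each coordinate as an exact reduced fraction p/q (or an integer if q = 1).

A = (-11/3, 85/9)
F = (-2, 121/12)

1. F_x = -2  [2·signedArea(FCD) = -32 ∩ FC · GB = 973/36]
2. F_y = 121/12  [2·signedArea(FCD) = -32 ∩ FC · GB = 973/36]
   → F = (-2, 121/12)
3. A_x = -11/3  [line -3·x + -1/12·y + -1103/108 = 0 ∩ |AG|² = 505/81]
4. A_y = 85/9  [line -3·x + -1/12·y + -1103/108 = 0 ∩ |AG|² = 505/81]
   → A = (-11/3, 85/9)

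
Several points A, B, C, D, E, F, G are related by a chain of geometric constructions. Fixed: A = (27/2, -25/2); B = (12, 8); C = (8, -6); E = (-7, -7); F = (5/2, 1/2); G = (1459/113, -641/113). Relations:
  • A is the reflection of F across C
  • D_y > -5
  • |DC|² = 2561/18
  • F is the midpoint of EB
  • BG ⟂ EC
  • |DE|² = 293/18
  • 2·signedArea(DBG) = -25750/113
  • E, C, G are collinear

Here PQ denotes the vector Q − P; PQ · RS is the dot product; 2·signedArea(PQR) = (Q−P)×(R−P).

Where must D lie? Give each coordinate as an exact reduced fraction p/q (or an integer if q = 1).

D = (-23/6, -9/2)

1. D_x = -23/6  [line 1545/113·x + 103/113·y + 6386/113 = 0 ∩ |DE|² = 293/18]
2. D_y = -9/2  [line 1545/113·x + 103/113·y + 6386/113 = 0 ∩ |DE|² = 293/18]
   → D = (-23/6, -9/2)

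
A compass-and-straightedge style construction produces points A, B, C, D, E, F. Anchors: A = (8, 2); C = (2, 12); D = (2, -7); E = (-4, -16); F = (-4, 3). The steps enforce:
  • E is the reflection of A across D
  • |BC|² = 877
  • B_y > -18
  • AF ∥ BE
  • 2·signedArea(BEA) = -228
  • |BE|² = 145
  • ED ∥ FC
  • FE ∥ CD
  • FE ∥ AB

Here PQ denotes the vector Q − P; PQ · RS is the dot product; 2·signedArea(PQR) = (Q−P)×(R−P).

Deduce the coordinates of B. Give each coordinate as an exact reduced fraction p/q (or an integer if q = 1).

1. B_x = 8  [AF ∥ BE ∩ FE ∥ AB]
2. B_y = -17  [AF ∥ BE ∩ FE ∥ AB]
   → B = (8, -17)

B = (8, -17)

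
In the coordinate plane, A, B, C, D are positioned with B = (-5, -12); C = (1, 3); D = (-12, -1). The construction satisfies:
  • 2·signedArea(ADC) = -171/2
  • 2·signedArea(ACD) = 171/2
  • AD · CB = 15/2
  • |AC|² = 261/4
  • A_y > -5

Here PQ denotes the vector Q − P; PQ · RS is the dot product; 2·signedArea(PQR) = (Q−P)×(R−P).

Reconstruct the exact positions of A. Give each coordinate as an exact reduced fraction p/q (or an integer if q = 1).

A = (-2, -9/2)

1. A_x = -2  [2·signedArea(ADC) = -171/2 ∩ AD · CB = 15/2]
2. A_y = -9/2  [2·signedArea(ADC) = -171/2 ∩ AD · CB = 15/2]
   → A = (-2, -9/2)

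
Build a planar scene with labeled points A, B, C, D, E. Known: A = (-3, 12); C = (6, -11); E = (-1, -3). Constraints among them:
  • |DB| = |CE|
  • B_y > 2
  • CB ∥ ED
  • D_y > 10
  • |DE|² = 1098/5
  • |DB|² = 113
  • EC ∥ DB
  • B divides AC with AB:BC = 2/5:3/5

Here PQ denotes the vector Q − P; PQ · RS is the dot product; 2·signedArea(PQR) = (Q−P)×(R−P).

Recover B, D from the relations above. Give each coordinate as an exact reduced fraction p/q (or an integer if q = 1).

1. B_x = 3/5  [B divides AC with AB:BC = 2/5:3/5]
2. B_y = 14/5  [B divides AC with AB:BC = 2/5:3/5]
   → B = (3/5, 14/5)
3. D_x = -32/5  [EC ∥ DB ∩ CB ∥ ED]
4. D_y = 54/5  [EC ∥ DB ∩ CB ∥ ED]
   → D = (-32/5, 54/5)

B = (3/5, 14/5)
D = (-32/5, 54/5)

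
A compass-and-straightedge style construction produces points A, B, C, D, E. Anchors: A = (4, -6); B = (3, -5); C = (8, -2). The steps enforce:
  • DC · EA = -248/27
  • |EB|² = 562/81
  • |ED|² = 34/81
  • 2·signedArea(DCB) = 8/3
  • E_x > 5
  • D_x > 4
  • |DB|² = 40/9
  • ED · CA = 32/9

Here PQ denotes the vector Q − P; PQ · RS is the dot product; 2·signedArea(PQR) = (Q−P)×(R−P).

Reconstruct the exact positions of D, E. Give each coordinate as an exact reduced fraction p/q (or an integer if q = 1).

1. D_x = 5  [line 3·x + -5·y + -110/3 = 0 ∩ |DB|² = 40/9]
2. D_y = -13/3  [line 3·x + -5·y + -110/3 = 0 ∩ |DB|² = 40/9]
   → D = (5, -13/3)
3. E_x = 16/3  [ED · CA = 32/9 ∩ DC · EA = -248/27]
4. E_y = -34/9  [ED · CA = 32/9 ∩ DC · EA = -248/27]
   → E = (16/3, -34/9)

D = (5, -13/3)
E = (16/3, -34/9)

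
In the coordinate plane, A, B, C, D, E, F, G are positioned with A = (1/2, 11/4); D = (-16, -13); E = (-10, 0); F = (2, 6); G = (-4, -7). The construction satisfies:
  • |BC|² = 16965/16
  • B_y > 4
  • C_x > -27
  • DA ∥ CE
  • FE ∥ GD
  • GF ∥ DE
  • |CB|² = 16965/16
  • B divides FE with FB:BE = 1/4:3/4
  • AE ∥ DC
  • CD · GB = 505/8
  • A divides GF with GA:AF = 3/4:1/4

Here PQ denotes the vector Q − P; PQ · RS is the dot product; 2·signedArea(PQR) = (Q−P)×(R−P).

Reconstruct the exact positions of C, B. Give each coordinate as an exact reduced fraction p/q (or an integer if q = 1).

B = (-1, 9/2)
C = (-53/2, -63/4)

1. C_x = -53/2  [DA ∥ CE ∩ AE ∥ DC]
2. C_y = -63/4  [DA ∥ CE ∩ AE ∥ DC]
   → C = (-53/2, -63/4)
3. B_x = -1  [B divides FE with FB:BE = 1/4:3/4]
4. B_y = 9/2  [B divides FE with FB:BE = 1/4:3/4]
   → B = (-1, 9/2)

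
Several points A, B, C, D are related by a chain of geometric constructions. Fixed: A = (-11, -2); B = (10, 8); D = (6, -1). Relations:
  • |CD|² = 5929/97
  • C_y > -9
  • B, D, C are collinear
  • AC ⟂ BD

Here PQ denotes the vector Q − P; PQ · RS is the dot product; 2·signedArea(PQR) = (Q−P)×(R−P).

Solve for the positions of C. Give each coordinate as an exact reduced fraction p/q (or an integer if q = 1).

1. C_x = 274/97  [B, D, C are collinear ∩ AC ⟂ BD]
2. C_y = -790/97  [B, D, C are collinear ∩ AC ⟂ BD]
   → C = (274/97, -790/97)

C = (274/97, -790/97)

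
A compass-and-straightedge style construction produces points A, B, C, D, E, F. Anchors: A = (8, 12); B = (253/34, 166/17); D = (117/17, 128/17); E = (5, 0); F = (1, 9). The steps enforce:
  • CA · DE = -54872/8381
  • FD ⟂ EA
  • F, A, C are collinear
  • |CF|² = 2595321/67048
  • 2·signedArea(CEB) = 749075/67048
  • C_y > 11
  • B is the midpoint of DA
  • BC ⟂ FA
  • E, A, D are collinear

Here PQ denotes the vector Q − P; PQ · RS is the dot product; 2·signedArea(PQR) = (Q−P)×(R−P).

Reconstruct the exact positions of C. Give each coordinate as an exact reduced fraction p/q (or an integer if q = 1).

C = (13249/1972, 22581/1972)

1. C_x = 13249/1972  [F, A, C are collinear ∩ BC ⟂ FA]
2. C_y = 22581/1972  [F, A, C are collinear ∩ BC ⟂ FA]
   → C = (13249/1972, 22581/1972)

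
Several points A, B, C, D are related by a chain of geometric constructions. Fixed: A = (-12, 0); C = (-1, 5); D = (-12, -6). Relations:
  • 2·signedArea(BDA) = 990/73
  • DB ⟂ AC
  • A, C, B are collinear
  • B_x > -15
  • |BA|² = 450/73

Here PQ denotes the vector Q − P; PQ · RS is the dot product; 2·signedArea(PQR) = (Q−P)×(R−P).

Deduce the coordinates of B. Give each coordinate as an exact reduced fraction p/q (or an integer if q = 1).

1. B_x = -1041/73  [A, C, B are collinear ∩ DB ⟂ AC]
2. B_y = -75/73  [A, C, B are collinear ∩ DB ⟂ AC]
   → B = (-1041/73, -75/73)

B = (-1041/73, -75/73)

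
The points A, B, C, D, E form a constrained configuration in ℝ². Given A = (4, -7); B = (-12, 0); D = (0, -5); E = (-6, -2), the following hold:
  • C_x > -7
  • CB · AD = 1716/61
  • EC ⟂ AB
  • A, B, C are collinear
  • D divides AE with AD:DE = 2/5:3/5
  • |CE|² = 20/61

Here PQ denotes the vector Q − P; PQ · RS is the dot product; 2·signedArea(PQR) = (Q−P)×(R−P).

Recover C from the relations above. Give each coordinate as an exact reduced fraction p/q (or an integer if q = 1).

1. C_x = -380/61  [A, B, C are collinear ∩ EC ⟂ AB]
2. C_y = -154/61  [A, B, C are collinear ∩ EC ⟂ AB]
   → C = (-380/61, -154/61)

C = (-380/61, -154/61)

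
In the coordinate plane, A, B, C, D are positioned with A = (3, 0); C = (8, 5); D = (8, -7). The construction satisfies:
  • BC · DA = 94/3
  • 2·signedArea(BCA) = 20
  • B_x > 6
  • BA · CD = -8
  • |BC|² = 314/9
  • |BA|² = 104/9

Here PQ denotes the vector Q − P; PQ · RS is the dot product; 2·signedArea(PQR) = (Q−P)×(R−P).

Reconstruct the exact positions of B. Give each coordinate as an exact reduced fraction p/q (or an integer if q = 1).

B = (19/3, -2/3)

1. B_x = 19/3  [2·signedArea(BCA) = 20 ∩ BA · CD = -8]
2. B_y = -2/3  [2·signedArea(BCA) = 20 ∩ BA · CD = -8]
   → B = (19/3, -2/3)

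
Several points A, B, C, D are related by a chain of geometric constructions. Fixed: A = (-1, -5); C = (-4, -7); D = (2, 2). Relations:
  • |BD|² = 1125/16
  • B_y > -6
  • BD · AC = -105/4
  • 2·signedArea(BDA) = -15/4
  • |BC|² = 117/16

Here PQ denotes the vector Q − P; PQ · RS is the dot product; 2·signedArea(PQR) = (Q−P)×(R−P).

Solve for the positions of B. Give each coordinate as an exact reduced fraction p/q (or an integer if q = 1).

B = (-7/4, -11/2)

1. B_x = -7/4  [BD · AC = -105/4 ∩ 2·signedArea(BDA) = -15/4]
2. B_y = -11/2  [BD · AC = -105/4 ∩ 2·signedArea(BDA) = -15/4]
   → B = (-7/4, -11/2)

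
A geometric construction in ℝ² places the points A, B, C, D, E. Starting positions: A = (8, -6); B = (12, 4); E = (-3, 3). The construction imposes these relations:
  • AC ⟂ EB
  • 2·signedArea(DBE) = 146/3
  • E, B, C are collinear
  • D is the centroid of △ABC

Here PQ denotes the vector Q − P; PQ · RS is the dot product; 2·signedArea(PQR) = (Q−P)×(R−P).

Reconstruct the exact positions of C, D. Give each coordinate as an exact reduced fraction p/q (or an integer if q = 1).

C = (831/113, 417/113)
D = (3091/339, 191/339)

1. C_x = 831/113  [E, B, C are collinear ∩ AC ⟂ EB]
2. C_y = 417/113  [E, B, C are collinear ∩ AC ⟂ EB]
   → C = (831/113, 417/113)
3. D_x = 3091/339  [D is the centroid of △ABC]
4. D_y = 191/339  [D is the centroid of △ABC]
   → D = (3091/339, 191/339)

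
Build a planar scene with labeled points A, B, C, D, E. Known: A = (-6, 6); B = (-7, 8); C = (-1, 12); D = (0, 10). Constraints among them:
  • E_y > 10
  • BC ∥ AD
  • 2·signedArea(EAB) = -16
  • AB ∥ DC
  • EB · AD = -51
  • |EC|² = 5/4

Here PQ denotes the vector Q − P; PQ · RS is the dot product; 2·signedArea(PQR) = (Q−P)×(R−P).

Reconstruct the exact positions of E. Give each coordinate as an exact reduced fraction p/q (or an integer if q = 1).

1. E_x = -1/2  [2·signedArea(EAB) = -16 ∩ EB · AD = -51]
2. E_y = 11  [2·signedArea(EAB) = -16 ∩ EB · AD = -51]
   → E = (-1/2, 11)

E = (-1/2, 11)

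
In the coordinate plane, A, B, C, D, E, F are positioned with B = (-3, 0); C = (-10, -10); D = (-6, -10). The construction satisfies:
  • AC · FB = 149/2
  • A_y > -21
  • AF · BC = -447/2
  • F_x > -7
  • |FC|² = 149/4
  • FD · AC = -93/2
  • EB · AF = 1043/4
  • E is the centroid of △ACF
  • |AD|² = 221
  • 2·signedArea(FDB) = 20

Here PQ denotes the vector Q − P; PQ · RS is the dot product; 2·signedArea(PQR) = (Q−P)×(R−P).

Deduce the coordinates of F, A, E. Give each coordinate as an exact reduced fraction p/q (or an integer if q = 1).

1. F_x = -13/2  [line -10·x + 3·y + -50 = 0 ∩ |FC|² = 149/4]
2. F_y = -5  [line -10·x + 3·y + -50 = 0 ∩ |FC|² = 149/4]
   → F = (-13/2, -5)
3. A_x = -17  [AF · BC = -447/2 ∩ FD · AC = -93/2]
4. A_y = -20  [AF · BC = -447/2 ∩ FD · AC = -93/2]
   → A = (-17, -20)
5. E_x = -67/6  [E is the centroid of △ACF]
6. E_y = -35/3  [E is the centroid of △ACF]
   → E = (-67/6, -35/3)

A = (-17, -20)
E = (-67/6, -35/3)
F = (-13/2, -5)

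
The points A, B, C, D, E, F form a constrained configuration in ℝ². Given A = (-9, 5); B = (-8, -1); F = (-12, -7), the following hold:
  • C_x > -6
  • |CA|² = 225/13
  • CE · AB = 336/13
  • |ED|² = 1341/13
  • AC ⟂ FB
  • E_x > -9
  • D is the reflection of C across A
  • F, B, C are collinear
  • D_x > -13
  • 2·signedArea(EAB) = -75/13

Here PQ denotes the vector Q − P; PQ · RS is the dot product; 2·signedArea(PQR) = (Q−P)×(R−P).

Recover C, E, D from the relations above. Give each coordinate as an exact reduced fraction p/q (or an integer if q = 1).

1. C_x = -72/13  [F, B, C are collinear ∩ AC ⟂ FB]
2. C_y = 35/13  [F, B, C are collinear ∩ AC ⟂ FB]
   → C = (-72/13, 35/13)
3. E_x = -114/13  [2·signedArea(EAB) = -75/13 ∩ CE · AB = 336/13]
4. E_y = -28/13  [2·signedArea(EAB) = -75/13 ∩ CE · AB = 336/13]
   → E = (-114/13, -28/13)
5. D_x = -162/13  [D is the reflection of C across A]
6. D_y = 95/13  [D is the reflection of C across A]
   → D = (-162/13, 95/13)

C = (-72/13, 35/13)
D = (-162/13, 95/13)
E = (-114/13, -28/13)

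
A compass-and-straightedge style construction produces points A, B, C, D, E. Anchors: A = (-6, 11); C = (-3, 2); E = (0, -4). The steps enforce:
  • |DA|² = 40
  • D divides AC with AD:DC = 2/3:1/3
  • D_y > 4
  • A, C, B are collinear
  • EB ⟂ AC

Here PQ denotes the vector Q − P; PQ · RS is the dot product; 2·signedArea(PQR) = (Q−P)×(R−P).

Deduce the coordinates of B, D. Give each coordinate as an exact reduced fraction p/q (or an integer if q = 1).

B = (-9/10, -43/10)
D = (-4, 5)

1. B_x = -9/10  [A, C, B are collinear ∩ EB ⟂ AC]
2. B_y = -43/10  [A, C, B are collinear ∩ EB ⟂ AC]
   → B = (-9/10, -43/10)
3. D_x = -4  [D divides AC with AD:DC = 2/3:1/3]
4. D_y = 5  [D divides AC with AD:DC = 2/3:1/3]
   → D = (-4, 5)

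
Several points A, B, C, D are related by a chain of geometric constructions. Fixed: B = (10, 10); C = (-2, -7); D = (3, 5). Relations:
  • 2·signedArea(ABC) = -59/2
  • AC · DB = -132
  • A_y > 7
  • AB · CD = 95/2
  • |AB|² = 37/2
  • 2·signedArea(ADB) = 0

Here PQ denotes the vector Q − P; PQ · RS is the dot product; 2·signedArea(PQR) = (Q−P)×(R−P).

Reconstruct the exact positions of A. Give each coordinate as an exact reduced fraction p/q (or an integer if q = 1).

1. A_x = 13/2  [2·signedArea(ADB) = 0 ∩ 2·signedArea(ABC) = -59/2]
2. A_y = 15/2  [2·signedArea(ADB) = 0 ∩ 2·signedArea(ABC) = -59/2]
   → A = (13/2, 15/2)

A = (13/2, 15/2)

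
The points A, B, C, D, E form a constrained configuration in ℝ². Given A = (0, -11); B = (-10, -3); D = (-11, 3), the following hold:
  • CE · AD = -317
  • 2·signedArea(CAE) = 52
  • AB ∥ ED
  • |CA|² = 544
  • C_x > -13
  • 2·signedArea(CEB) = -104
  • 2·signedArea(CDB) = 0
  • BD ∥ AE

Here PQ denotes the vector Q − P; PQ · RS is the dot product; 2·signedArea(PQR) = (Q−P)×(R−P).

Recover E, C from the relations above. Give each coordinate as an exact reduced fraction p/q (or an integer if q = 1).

C = (-12, 9)
E = (-1, -5)

1. E_x = -1  [AB ∥ ED ∩ BD ∥ AE]
2. E_y = -5  [AB ∥ ED ∩ BD ∥ AE]
   → E = (-1, -5)
3. C_x = -12  [2·signedArea(CDB) = 0 ∩ 2·signedArea(CEB) = -104]
4. C_y = 9  [2·signedArea(CDB) = 0 ∩ 2·signedArea(CEB) = -104]
   → C = (-12, 9)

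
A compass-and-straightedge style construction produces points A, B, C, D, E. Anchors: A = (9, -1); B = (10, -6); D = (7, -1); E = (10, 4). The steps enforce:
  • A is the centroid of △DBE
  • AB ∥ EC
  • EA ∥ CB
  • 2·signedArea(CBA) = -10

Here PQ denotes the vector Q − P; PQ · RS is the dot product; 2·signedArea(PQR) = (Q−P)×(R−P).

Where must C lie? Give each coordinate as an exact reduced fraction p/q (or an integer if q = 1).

C = (11, -1)

1. C_x = 11  [EA ∥ CB ∩ AB ∥ EC]
2. C_y = -1  [EA ∥ CB ∩ AB ∥ EC]
   → C = (11, -1)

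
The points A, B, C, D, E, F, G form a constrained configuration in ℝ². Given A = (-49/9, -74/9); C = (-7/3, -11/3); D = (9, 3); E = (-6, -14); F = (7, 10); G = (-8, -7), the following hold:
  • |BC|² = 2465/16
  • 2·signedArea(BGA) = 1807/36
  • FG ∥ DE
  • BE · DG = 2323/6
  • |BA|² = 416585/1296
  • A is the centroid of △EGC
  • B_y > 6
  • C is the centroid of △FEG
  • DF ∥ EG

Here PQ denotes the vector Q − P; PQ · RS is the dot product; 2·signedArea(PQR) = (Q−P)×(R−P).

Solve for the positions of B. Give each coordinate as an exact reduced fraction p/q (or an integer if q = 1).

B = (14/3, 79/12)

1. B_x = 14/3  [BE · DG = 2323/6 ∩ 2·signedArea(BGA) = 1807/36]
2. B_y = 79/12  [BE · DG = 2323/6 ∩ 2·signedArea(BGA) = 1807/36]
   → B = (14/3, 79/12)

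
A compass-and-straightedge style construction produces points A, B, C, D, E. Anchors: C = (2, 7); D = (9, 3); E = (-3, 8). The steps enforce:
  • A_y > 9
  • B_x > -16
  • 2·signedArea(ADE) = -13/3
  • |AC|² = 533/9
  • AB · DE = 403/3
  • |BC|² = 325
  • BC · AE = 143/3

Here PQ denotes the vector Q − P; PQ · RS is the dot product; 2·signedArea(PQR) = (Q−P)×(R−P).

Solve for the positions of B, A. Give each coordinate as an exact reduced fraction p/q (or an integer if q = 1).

A = (-16/3, 28/3)
B = (-15, 13)

1. A_x = -16/3  [line -5·x + -12·y + 256/3 = 0 ∩ |AC|² = 533/9]
2. A_y = 28/3  [line -5·x + -12·y + 256/3 = 0 ∩ |AC|² = 533/9]
   → A = (-16/3, 28/3)
3. B_x = -15  [BC · AE = 143/3 ∩ AB · DE = 403/3]
4. B_y = 13  [BC · AE = 143/3 ∩ AB · DE = 403/3]
   → B = (-15, 13)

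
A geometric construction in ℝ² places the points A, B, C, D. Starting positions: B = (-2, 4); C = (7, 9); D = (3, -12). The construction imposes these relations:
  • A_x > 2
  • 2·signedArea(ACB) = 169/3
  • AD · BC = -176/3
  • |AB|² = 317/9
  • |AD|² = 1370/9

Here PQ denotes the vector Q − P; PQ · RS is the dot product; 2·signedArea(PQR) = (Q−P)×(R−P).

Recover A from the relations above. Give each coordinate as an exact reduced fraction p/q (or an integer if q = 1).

A = (8/3, 1/3)

1. A_x = 8/3  [AD · BC = -176/3 ∩ 2·signedArea(ACB) = 169/3]
2. A_y = 1/3  [AD · BC = -176/3 ∩ 2·signedArea(ACB) = 169/3]
   → A = (8/3, 1/3)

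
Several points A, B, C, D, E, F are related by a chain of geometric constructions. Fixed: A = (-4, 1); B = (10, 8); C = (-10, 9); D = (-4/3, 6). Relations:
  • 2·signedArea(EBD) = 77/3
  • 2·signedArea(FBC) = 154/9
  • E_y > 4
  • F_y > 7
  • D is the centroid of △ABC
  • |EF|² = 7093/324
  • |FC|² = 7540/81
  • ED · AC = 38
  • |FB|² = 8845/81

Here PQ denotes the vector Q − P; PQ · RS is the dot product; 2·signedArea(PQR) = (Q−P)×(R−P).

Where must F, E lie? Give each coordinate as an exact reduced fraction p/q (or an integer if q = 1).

1. F_x = -4/9  [line -1·x + -20·y + 1376/9 = 0 ∩ |FB|² = 8845/81]
2. F_y = 23/3  [line -1·x + -20·y + 1376/9 = 0 ∩ |FB|² = 8845/81]
   → F = (-4/9, 23/3)
3. E_x = 3  [ED · AC = 38 ∩ 2·signedArea(EBD) = 77/3]
4. E_y = 9/2  [ED · AC = 38 ∩ 2·signedArea(EBD) = 77/3]
   → E = (3, 9/2)

E = (3, 9/2)
F = (-4/9, 23/3)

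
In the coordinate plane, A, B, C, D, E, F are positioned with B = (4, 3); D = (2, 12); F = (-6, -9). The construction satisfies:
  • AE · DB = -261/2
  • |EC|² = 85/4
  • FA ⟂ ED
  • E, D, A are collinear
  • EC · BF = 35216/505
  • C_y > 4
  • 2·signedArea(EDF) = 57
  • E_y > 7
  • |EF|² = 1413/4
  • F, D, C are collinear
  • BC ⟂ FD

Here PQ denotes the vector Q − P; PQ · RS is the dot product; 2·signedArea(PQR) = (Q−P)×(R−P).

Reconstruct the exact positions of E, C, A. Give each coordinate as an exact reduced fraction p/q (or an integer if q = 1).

A = (516/85, -537/85)
C = (-374/505, 2427/505)
E = (3, 15/2)

1. E_x = 3  [line 21·x + -8·y + -3 = 0 ∩ |EF|² = 1413/4]
2. E_y = 15/2  [line 21·x + -8·y + -3 = 0 ∩ |EF|² = 1413/4]
   → E = (3, 15/2)
3. C_x = -374/505  [EC · BF = 35216/505 ∩ F, D, C are collinear]
4. C_y = 2427/505  [EC · BF = 35216/505 ∩ F, D, C are collinear]
   → C = (-374/505, 2427/505)
5. A_x = 516/85  [E, D, A are collinear ∩ FA ⟂ ED]
6. A_y = -537/85  [E, D, A are collinear ∩ FA ⟂ ED]
   → A = (516/85, -537/85)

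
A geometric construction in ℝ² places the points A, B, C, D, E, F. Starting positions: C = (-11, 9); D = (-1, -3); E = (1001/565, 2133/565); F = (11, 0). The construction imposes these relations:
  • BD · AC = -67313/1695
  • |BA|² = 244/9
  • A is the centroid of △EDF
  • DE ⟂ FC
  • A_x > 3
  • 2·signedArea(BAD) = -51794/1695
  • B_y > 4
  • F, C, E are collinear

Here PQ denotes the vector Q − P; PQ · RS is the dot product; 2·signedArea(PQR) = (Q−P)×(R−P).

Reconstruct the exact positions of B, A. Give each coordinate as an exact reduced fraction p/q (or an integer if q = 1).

A = (2217/565, 146/565)
B = (1001/1695, 2406/565)

1. A_x = 2217/565  [A is the centroid of △EDF]
2. A_y = 146/565  [A is the centroid of △EDF]
   → A = (2217/565, 146/565)
3. B_x = 1001/1695  [BD · AC = -67313/1695 ∩ 2·signedArea(BAD) = -51794/1695]
4. B_y = 2406/565  [BD · AC = -67313/1695 ∩ 2·signedArea(BAD) = -51794/1695]
   → B = (1001/1695, 2406/565)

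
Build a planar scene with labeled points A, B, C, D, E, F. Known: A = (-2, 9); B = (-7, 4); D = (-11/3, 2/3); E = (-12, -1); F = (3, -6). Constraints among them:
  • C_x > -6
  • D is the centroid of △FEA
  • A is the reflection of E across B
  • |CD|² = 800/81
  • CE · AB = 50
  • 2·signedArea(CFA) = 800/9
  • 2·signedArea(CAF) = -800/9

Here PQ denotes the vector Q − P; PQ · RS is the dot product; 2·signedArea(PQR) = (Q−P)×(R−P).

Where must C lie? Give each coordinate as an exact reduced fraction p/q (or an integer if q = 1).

C = (-53/9, 26/9)

1. C_x = -53/9  [2·signedArea(CFA) = 800/9 ∩ CE · AB = 50]
2. C_y = 26/9  [2·signedArea(CFA) = 800/9 ∩ CE · AB = 50]
   → C = (-53/9, 26/9)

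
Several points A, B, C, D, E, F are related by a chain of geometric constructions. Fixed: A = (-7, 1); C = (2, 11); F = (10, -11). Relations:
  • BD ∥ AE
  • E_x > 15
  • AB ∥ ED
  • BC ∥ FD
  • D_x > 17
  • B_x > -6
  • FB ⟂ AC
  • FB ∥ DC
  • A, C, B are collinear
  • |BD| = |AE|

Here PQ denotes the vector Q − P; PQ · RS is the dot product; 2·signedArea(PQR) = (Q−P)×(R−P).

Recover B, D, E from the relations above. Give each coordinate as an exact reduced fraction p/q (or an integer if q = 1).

1. B_x = -970/181  [A, C, B are collinear ∩ FB ⟂ AC]
2. B_y = 511/181  [A, C, B are collinear ∩ FB ⟂ AC]
   → B = (-970/181, 511/181)
3. D_x = 3142/181  [FB ∥ DC ∩ BC ∥ FD]
4. D_y = -511/181  [FB ∥ DC ∩ BC ∥ FD]
   → D = (3142/181, -511/181)
5. E_x = 2845/181  [AB ∥ ED ∩ BD ∥ AE]
6. E_y = -841/181  [AB ∥ ED ∩ BD ∥ AE]
   → E = (2845/181, -841/181)

B = (-970/181, 511/181)
D = (3142/181, -511/181)
E = (2845/181, -841/181)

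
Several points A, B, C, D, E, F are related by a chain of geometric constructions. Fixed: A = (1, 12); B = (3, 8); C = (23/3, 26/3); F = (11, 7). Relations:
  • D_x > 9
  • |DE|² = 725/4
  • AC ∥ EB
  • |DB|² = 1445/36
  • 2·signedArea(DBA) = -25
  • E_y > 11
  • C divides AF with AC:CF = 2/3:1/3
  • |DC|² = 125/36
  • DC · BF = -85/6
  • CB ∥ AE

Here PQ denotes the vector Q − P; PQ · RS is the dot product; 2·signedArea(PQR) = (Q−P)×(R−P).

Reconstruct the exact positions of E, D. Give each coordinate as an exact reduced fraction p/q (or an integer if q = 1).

D = (28/3, 47/6)
E = (-11/3, 34/3)

1. E_x = -11/3  [AC ∥ EB ∩ CB ∥ AE]
2. E_y = 34/3  [AC ∥ EB ∩ CB ∥ AE]
   → E = (-11/3, 34/3)
3. D_x = 28/3  [DC · BF = -85/6 ∩ 2·signedArea(DBA) = -25]
4. D_y = 47/6  [DC · BF = -85/6 ∩ 2·signedArea(DBA) = -25]
   → D = (28/3, 47/6)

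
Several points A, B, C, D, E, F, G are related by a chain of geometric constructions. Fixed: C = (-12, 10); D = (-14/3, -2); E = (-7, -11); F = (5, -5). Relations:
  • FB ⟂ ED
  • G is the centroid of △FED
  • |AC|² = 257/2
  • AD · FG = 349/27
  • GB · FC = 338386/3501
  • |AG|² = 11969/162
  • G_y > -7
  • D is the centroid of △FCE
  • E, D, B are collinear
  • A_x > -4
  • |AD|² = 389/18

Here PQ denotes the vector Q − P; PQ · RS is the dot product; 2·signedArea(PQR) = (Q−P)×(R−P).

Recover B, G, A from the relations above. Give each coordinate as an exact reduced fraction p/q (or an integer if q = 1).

A = (-7/2, 5/2)
B = (-1862/389, -958/389)
G = (-20/9, -6)

1. B_x = -1862/389  [E, D, B are collinear ∩ FB ⟂ ED]
2. B_y = -958/389  [E, D, B are collinear ∩ FB ⟂ ED]
   → B = (-1862/389, -958/389)
3. G_x = -20/9  [G is the centroid of △FED]
4. G_y = -6  [G is the centroid of △FED]
   → G = (-20/9, -6)
5. A_x = -7/2  [line 65/9·x + 1·y + 205/9 = 0 ∩ |AC|² = 257/2]
6. A_y = 5/2  [line 65/9·x + 1·y + 205/9 = 0 ∩ |AC|² = 257/2]
   → A = (-7/2, 5/2)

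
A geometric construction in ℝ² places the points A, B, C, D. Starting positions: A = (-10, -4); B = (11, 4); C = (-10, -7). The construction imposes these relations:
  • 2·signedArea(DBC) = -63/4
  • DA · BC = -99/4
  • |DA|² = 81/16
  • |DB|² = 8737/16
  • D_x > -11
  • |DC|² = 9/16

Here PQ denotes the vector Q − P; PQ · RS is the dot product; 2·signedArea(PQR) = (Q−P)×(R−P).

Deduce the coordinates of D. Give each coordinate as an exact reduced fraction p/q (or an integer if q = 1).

D = (-10, -25/4)

1. D_x = -10  [2·signedArea(DBC) = -63/4 ∩ DA · BC = -99/4]
2. D_y = -25/4  [2·signedArea(DBC) = -63/4 ∩ DA · BC = -99/4]
   → D = (-10, -25/4)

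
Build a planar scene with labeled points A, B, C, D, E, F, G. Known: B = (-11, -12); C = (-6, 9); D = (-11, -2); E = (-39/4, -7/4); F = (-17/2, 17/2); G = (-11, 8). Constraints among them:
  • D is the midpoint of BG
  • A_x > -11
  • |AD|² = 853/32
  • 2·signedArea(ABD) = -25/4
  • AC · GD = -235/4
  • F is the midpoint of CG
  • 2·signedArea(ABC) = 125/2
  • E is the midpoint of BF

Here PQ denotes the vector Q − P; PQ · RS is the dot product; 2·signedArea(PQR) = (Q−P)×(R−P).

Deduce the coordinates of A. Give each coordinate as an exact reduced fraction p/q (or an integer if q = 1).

1. A_x = -83/8  [2·signedArea(ABC) = 125/2 ∩ AC · GD = -235/4]
2. A_y = 25/8  [2·signedArea(ABC) = 125/2 ∩ AC · GD = -235/4]
   → A = (-83/8, 25/8)

A = (-83/8, 25/8)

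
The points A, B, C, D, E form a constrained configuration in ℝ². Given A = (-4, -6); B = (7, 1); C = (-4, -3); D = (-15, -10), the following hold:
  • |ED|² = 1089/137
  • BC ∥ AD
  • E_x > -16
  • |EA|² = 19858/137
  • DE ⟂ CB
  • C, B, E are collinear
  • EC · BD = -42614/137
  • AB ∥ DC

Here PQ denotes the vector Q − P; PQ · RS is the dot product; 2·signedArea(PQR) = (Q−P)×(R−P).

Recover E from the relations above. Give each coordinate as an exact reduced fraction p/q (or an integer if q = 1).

E = (-2187/137, -1007/137)

1. E_x = -2187/137  [C, B, E are collinear ∩ DE ⟂ CB]
2. E_y = -1007/137  [C, B, E are collinear ∩ DE ⟂ CB]
   → E = (-2187/137, -1007/137)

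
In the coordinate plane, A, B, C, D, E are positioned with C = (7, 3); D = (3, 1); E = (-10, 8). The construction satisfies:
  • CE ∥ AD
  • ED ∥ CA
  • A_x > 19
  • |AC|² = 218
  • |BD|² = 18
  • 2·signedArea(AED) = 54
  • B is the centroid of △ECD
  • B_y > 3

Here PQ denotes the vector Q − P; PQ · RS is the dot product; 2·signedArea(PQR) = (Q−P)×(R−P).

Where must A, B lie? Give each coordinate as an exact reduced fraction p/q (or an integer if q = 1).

A = (20, -4)
B = (0, 4)

1. A_x = 20  [CE ∥ AD ∩ ED ∥ CA]
2. A_y = -4  [CE ∥ AD ∩ ED ∥ CA]
   → A = (20, -4)
3. B_x = 0  [B is the centroid of △ECD]
4. B_y = 4  [B is the centroid of △ECD]
   → B = (0, 4)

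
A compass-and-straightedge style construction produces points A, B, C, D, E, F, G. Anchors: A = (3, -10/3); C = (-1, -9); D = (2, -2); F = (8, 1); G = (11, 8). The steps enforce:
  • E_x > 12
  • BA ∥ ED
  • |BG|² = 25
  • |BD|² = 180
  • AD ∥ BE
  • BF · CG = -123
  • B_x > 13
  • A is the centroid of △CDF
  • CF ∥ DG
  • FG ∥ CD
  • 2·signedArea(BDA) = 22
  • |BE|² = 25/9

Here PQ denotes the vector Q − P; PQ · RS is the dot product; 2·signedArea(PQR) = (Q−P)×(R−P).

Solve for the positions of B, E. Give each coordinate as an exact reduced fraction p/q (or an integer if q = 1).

B = (14, 4)
E = (13, 16/3)

1. B_x = 14  [BF · CG = -123 ∩ 2·signedArea(BDA) = 22]
2. B_y = 4  [BF · CG = -123 ∩ 2·signedArea(BDA) = 22]
   → B = (14, 4)
3. E_x = 13  [BA ∥ ED ∩ AD ∥ BE]
4. E_y = 16/3  [BA ∥ ED ∩ AD ∥ BE]
   → E = (13, 16/3)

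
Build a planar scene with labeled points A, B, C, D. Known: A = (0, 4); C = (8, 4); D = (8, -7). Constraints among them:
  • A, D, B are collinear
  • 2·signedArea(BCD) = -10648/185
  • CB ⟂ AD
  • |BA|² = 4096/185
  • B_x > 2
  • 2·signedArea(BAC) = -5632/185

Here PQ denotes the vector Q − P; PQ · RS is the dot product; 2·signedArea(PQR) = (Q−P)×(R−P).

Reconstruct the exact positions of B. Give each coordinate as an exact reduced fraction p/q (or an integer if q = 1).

1. B_x = 512/185  [A, D, B are collinear ∩ CB ⟂ AD]
2. B_y = 36/185  [A, D, B are collinear ∩ CB ⟂ AD]
   → B = (512/185, 36/185)

B = (512/185, 36/185)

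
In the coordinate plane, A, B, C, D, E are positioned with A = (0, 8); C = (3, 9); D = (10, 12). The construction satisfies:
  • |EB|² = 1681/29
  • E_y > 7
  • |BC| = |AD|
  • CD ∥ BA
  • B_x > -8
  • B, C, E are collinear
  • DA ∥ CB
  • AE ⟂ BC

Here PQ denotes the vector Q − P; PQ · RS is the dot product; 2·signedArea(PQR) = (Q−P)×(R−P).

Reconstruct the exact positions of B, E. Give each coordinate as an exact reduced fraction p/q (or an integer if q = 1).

1. B_x = -7  [CD ∥ BA ∩ DA ∥ CB]
2. B_y = 5  [CD ∥ BA ∩ DA ∥ CB]
   → B = (-7, 5)
3. E_x = 2/29  [B, C, E are collinear ∩ AE ⟂ BC]
4. E_y = 227/29  [B, C, E are collinear ∩ AE ⟂ BC]
   → E = (2/29, 227/29)

B = (-7, 5)
E = (2/29, 227/29)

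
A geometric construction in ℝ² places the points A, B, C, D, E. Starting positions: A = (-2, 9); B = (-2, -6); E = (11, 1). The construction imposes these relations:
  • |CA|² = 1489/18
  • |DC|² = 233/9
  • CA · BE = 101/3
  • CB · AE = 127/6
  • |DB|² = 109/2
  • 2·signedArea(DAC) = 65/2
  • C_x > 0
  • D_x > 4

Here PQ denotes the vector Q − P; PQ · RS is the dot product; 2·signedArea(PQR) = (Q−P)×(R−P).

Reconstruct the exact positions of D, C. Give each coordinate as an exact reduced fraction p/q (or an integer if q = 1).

C = (1/6, 1/6)
D = (9/2, -5/2)

1. C_x = 1/6  [CA · BE = 101/3 ∩ CB · AE = 127/6]
2. C_y = 1/6  [CA · BE = 101/3 ∩ CB · AE = 127/6]
   → C = (1/6, 1/6)
3. D_x = 9/2  [line 53/6·x + 13/6·y + -103/3 = 0 ∩ |DC|² = 233/9]
4. D_y = -5/2  [line 53/6·x + 13/6·y + -103/3 = 0 ∩ |DC|² = 233/9]
   → D = (9/2, -5/2)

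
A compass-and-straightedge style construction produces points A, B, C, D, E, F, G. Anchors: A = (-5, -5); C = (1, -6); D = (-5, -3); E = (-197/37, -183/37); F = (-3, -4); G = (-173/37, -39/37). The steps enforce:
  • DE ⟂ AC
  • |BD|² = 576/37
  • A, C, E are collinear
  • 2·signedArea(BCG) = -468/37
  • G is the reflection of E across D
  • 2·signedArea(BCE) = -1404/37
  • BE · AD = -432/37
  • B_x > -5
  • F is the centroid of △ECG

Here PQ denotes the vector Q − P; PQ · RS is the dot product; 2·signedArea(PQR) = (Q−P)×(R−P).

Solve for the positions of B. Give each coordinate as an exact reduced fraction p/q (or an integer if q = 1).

B = (-161/37, 33/37)

1. B_x = -161/37  [2·signedArea(BCE) = -1404/37 ∩ 2·signedArea(BCG) = -468/37]
2. B_y = 33/37  [2·signedArea(BCE) = -1404/37 ∩ 2·signedArea(BCG) = -468/37]
   → B = (-161/37, 33/37)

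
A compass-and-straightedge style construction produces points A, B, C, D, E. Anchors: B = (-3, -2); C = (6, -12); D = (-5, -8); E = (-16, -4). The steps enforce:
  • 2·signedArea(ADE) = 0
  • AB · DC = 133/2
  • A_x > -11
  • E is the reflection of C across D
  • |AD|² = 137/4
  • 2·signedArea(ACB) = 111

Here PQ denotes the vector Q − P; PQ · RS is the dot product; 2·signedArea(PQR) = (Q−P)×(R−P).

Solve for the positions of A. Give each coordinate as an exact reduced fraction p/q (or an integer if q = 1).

A = (-21/2, -6)

1. A_x = -21/2  [2·signedArea(ADE) = 0 ∩ 2·signedArea(ACB) = 111]
2. A_y = -6  [2·signedArea(ADE) = 0 ∩ 2·signedArea(ACB) = 111]
   → A = (-21/2, -6)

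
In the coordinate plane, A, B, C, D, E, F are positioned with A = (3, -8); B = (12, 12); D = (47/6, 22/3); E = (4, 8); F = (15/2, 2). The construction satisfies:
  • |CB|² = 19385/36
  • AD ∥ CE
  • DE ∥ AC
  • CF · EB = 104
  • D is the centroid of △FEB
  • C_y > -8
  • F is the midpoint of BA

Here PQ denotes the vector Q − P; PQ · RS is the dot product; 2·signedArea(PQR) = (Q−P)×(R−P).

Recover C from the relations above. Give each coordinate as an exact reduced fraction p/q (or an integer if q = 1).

1. C_x = -5/6  [AD ∥ CE ∩ DE ∥ AC]
2. C_y = -22/3  [AD ∥ CE ∩ DE ∥ AC]
   → C = (-5/6, -22/3)

C = (-5/6, -22/3)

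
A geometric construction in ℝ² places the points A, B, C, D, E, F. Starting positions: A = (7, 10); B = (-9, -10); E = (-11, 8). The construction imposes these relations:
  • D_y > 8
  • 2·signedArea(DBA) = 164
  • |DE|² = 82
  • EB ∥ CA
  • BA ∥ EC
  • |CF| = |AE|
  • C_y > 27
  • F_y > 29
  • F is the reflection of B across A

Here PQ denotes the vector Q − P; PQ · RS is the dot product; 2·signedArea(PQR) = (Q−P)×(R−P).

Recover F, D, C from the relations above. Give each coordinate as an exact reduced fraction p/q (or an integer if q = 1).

C = (5, 28)
D = (-2, 9)
F = (23, 30)

1. F_x = 23  [F is the reflection of B across A]
2. F_y = 30  [F is the reflection of B across A]
   → F = (23, 30)
3. D_x = -2  [line -20·x + 16·y + -184 = 0 ∩ |DE|² = 82]
4. D_y = 9  [line -20·x + 16·y + -184 = 0 ∩ |DE|² = 82]
   → D = (-2, 9)
5. C_x = 5  [EB ∥ CA ∩ BA ∥ EC]
6. C_y = 28  [EB ∥ CA ∩ BA ∥ EC]
   → C = (5, 28)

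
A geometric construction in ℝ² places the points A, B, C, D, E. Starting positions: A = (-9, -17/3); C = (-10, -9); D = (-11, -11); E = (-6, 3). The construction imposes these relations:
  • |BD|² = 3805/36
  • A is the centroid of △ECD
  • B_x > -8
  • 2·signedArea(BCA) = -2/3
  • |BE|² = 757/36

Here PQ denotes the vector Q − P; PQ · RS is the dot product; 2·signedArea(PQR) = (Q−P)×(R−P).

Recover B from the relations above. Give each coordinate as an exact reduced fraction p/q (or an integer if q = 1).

1. B_x = -15/2  [line -10/3·x + 1·y + -71/3 = 0 ∩ |BD|² = 3805/36]
2. B_y = -4/3  [line -10/3·x + 1·y + -71/3 = 0 ∩ |BD|² = 3805/36]
   → B = (-15/2, -4/3)

B = (-15/2, -4/3)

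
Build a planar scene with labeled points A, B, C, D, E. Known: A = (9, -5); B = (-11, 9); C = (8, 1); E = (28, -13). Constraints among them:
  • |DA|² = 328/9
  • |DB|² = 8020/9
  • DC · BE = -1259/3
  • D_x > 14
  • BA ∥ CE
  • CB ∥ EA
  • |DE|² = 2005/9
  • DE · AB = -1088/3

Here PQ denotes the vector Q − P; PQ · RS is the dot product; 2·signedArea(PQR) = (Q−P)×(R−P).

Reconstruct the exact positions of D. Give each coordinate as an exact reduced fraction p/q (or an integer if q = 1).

D = (15, -17/3)

1. D_x = 15  [DC · BE = -1259/3 ∩ DE · AB = -1088/3]
2. D_y = -17/3  [DC · BE = -1259/3 ∩ DE · AB = -1088/3]
   → D = (15, -17/3)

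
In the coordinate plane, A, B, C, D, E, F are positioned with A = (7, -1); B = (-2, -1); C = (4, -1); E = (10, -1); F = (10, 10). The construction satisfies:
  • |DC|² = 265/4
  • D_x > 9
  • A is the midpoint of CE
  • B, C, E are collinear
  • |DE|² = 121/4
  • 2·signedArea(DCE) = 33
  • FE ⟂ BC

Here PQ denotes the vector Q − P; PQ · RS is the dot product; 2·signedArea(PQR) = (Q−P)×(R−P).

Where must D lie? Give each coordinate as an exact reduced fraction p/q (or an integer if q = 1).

1. D_y = 9/2  [2·signedArea(DCE) = 33]
2. D_x = 10  [|DE|² = 121/4]
   → D = (10, 9/2)

D = (10, 9/2)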